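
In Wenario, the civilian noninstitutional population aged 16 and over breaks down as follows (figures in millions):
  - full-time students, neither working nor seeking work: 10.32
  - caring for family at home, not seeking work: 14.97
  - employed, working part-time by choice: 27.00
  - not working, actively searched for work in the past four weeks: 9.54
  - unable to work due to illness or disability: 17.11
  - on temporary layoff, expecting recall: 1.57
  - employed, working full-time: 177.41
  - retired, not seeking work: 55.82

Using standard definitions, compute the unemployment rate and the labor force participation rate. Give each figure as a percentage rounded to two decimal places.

Unemployment rate ≈ 5.15%; labor force participation rate ≈ 68.69%.

Employed = 27.00 + 177.41 = 204.41 million.
Unemployed = 9.54 + 1.57 = 11.11 million (jobless and actively searching, or on temporary layoff).
Labor force = 204.41 + 11.11 = 215.52 million.
Not in labor force = 10.32 + 14.97 + 17.11 + 55.82 = 98.22 million (those not working and not actively searching are outside the labor force).
Civilian working-age population = 215.52 + 98.22 = 313.74 million.
Unemployment rate = 11.11 / 215.52 = 5.15%.
Labor force participation rate = 215.52 / 313.74 = 68.69%.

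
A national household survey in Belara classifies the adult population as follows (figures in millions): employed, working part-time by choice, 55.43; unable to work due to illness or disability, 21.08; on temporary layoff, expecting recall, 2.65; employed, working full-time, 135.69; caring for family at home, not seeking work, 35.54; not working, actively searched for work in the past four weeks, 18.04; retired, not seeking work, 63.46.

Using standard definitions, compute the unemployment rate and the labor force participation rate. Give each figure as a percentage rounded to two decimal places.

Employed = 55.43 + 135.69 = 191.12 million.
Unemployed = 2.65 + 18.04 = 20.69 million (jobless and actively searching, or on temporary layoff).
Labor force = 191.12 + 20.69 = 211.81 million.
Not in labor force = 21.08 + 35.54 + 63.46 = 120.08 million (those not working and not actively searching are outside the labor force).
Civilian working-age population = 211.81 + 120.08 = 331.89 million.
Unemployment rate = 20.69 / 211.81 = 9.77%.
Labor force participation rate = 211.81 / 331.89 = 63.82%.

Unemployment rate ≈ 9.77%; labor force participation rate ≈ 63.82%.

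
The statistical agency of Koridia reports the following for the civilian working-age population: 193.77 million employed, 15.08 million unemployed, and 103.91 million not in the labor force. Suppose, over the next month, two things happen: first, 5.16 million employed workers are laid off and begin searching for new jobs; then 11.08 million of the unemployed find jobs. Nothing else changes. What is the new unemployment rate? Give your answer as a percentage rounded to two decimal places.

Initially, labor force = 193.77 + 15.08 = 208.85 million, so u = 15.08/208.85 = 7.22%.
After the first change, employed falls and unemployed rises by 5.16; labor force unchanged → E = 188.61, U = 20.24, labor force = 208.85 million.
After the second change, unemployed falls and employed rises by 11.08; labor force unchanged → E = 199.69, U = 9.16, labor force = 208.85 million.
New unemployment rate = 9.16 / 208.85 = 4.39%.

New unemployment rate ≈ 4.39%.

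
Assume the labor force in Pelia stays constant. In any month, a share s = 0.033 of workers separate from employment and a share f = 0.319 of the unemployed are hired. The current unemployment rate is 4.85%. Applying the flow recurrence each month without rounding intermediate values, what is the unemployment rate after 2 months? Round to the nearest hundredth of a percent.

Unemployment rate after two months ≈ 7.47%.

With a fixed labor force, u_{t+1} = u_t + s·(1−u_t) − f·u_t = u_t·(1−s−f) + s.
Here 1−s−f = 0.648 and s = 0.033.
u_1 = 0.048500 × 0.648 + 0.033 = 0.064428.
u_2 = 0.064428 × 0.648 + 0.033 = 0.074749.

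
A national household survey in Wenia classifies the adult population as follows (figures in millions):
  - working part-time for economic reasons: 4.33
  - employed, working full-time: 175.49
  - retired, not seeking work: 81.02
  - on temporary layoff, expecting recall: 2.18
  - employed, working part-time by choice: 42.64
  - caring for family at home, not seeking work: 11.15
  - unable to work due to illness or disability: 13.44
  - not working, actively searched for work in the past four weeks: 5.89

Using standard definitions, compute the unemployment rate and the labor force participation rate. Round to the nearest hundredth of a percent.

Unemployment rate ≈ 3.50%; labor force participation rate ≈ 68.58%.

Employed = 4.33 + 175.49 + 42.64 = 222.46 million (anyone who worked, including part-time for economic reasons, counts as employed).
Unemployed = 2.18 + 5.89 = 8.07 million (jobless and actively searching, or on temporary layoff).
Labor force = 222.46 + 8.07 = 230.53 million.
Not in labor force = 81.02 + 11.15 + 13.44 = 105.61 million (those not working and not actively searching are outside the labor force).
Civilian working-age population = 230.53 + 105.61 = 336.14 million.
Unemployment rate = 8.07 / 230.53 = 3.50%.
Labor force participation rate = 230.53 / 336.14 = 68.58%.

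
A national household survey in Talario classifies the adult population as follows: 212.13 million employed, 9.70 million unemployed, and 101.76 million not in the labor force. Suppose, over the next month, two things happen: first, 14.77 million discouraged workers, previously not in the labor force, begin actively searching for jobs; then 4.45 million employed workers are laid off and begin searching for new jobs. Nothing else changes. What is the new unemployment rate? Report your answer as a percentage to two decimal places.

Initially, labor force = 212.13 + 9.70 = 221.83 million, so u = 9.70/221.83 = 4.37%.
After the first change, unemployed and labor force both rise by 14.77 → E = 212.13, U = 24.47, labor force = 236.60 million.
After the second change, employed falls and unemployed rises by 4.45; labor force unchanged → E = 207.68, U = 28.92, labor force = 236.60 million.
New unemployment rate = 28.92 / 236.60 = 12.22%.

New unemployment rate ≈ 12.22%.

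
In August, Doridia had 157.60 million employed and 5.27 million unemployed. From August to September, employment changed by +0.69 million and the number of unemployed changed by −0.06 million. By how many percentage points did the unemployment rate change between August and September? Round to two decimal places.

August: labor force = 157.60 + 5.27 = 162.87; u = 5.27/162.87 = 3.24%.
September: labor force = 158.29 + 5.21 = 163.50; u = 5.21/163.50 = 3.19%.
Change = 3.19% − 3.24% = −0.05 pp.

The unemployment rate changed by −0.05 percentage points.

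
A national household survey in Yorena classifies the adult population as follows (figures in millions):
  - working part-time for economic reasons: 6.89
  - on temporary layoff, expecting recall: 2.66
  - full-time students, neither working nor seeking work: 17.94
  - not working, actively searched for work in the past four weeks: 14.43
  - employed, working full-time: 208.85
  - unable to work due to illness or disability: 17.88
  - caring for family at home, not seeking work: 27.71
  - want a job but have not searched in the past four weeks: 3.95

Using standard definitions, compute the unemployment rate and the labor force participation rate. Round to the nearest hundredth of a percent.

Unemployment rate ≈ 7.34%; labor force participation rate ≈ 77.53%.

Employed = 6.89 + 208.85 = 215.74 million (anyone who worked, including part-time for economic reasons, counts as employed).
Unemployed = 2.66 + 14.43 = 17.09 million (jobless and actively searching, or on temporary layoff).
Labor force = 215.74 + 17.09 = 232.83 million.
Not in labor force = 17.94 + 17.88 + 27.71 + 3.95 = 67.48 million (those not working and not actively searching are outside the labor force — including those who want a job but have given up searching).
Civilian working-age population = 232.83 + 67.48 = 300.31 million.
Unemployment rate = 17.09 / 232.83 = 7.34%.
Labor force participation rate = 232.83 / 300.31 = 77.53%.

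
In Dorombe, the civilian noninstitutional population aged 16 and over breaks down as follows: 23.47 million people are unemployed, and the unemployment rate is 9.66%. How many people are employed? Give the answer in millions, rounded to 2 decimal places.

About 219.49 million are employed.

Labor force = U / u = 23.47 / 0.0966 ≈ 242.96 million.
Employed = labor force − unemployed = 242.96 − 23.47 = 219.49 million.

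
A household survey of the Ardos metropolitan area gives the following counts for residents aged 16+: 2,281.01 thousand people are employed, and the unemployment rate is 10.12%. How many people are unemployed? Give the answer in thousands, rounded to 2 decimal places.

About 256.83 thousand are unemployed.

Let U be the number unemployed. The labor force is E + U, and U/(E+U) = 0.1012.
So U = 0.1012 × 2,281.01 / (1 − 0.1012) = 230.8382 / 0.8988 ≈ 256.83 thousand.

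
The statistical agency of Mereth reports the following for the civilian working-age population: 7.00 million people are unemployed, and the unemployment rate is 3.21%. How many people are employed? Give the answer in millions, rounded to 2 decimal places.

About 211.07 million are employed.

Labor force = U / u = 7.00 / 0.0321 ≈ 218.07 million.
Employed = labor force − unemployed = 218.07 − 7.00 = 211.07 million.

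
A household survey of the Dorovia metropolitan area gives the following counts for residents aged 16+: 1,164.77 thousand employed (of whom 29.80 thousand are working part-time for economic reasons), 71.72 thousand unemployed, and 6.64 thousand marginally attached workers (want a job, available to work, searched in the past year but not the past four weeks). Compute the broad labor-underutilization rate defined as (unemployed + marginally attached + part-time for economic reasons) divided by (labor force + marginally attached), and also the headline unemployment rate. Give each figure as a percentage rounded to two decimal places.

Labor force = 1,164.77 + 71.72 = 1,236.49 thousand.
Numerator = 71.72 + 6.64 + 29.80 = 108.16 thousand.
Denominator = 1,236.49 + 6.64 = 1,243.13 thousand.
Broad rate = 108.16 / 1,243.13 = 8.70%.
Headline unemployment rate = 71.72 / 1,236.49 = 5.80%.

Broad underutilization rate ≈ 8.70%; headline unemployment rate ≈ 5.80%.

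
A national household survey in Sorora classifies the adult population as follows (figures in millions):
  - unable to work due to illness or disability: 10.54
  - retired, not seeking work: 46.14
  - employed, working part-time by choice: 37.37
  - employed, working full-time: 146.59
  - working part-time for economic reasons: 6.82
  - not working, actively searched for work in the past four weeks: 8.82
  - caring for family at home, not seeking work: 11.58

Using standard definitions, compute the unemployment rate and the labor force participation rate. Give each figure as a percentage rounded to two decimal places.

Unemployment rate ≈ 4.42%; labor force participation rate ≈ 74.52%.

Employed = 37.37 + 146.59 + 6.82 = 190.78 million (anyone who worked, including part-time for economic reasons, counts as employed).
Unemployed = 8.82 million.
Labor force = 190.78 + 8.82 = 199.60 million.
Not in labor force = 10.54 + 46.14 + 11.58 = 68.26 million (those not working and not actively searching are outside the labor force).
Civilian working-age population = 199.60 + 68.26 = 267.86 million.
Unemployment rate = 8.82 / 199.60 = 4.42%.
Labor force participation rate = 199.60 / 267.86 = 74.52%.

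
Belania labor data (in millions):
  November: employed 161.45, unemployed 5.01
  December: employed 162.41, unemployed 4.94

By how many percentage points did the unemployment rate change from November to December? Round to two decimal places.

November: labor force = 161.45 + 5.01 = 166.46; u = 5.01/166.46 = 3.01%.
December: labor force = 162.41 + 4.94 = 167.35; u = 4.94/167.35 = 2.95%.
Change = 2.95% − 3.01% = −0.06 pp.

The unemployment rate changed by −0.06 percentage points.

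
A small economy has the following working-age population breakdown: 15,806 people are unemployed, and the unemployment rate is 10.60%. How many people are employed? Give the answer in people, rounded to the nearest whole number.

Labor force = U / u = 15,806 / 0.1060 ≈ 149,113.
Employed = labor force − unemployed = 149,113 − 15,806 = 133,307.

About 133,307 are employed.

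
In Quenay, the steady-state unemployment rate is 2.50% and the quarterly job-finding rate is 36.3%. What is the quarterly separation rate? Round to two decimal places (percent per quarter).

Separation rate ≈ 0.93% per quarter.

From u* = s/(s+f): s = u·f/(1−u).
s = 0.0250 × 36.3 / (1 − 0.0250) = 0.9075 / 0.9750 ≈ 0.93% per quarter.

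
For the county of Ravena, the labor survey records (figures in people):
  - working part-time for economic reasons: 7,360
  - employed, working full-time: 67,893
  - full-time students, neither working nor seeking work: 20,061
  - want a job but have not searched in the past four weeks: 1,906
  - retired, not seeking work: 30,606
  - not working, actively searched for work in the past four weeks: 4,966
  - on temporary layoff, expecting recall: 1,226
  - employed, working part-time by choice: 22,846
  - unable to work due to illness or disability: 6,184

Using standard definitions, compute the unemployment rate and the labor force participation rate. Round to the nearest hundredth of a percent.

Unemployment rate ≈ 5.94%; labor force participation rate ≈ 63.96%.

Employed = 7,360 + 67,893 + 22,846 = 98,099 (anyone who worked, including part-time for economic reasons, counts as employed).
Unemployed = 4,966 + 1,226 = 6,192 (jobless and actively searching, or on temporary layoff).
Labor force = 98,099 + 6,192 = 104,291.
Not in labor force = 20,061 + 1,906 + 30,606 + 6,184 = 58,757 (those not working and not actively searching are outside the labor force — including those who want a job but have given up searching).
Civilian working-age population = 104,291 + 58,757 = 163,048.
Unemployment rate = 6,192 / 104,291 = 5.94%.
Labor force participation rate = 104,291 / 163,048 = 63.96%.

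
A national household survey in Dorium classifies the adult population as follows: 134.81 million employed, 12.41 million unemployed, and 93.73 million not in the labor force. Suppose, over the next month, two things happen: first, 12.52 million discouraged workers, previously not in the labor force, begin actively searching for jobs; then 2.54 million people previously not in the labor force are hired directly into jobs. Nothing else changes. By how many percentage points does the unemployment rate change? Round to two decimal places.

Initially, labor force = 134.81 + 12.41 = 147.22 million, so u = 12.41/147.22 = 8.43%.
After the first change, unemployed and labor force both rise by 12.52 → E = 134.81, U = 24.93, labor force = 159.74 million.
After the second change, employed and labor force both rise by 2.54; unemployed unchanged → E = 137.35, U = 24.93, labor force = 162.28 million.
New unemployment rate = 24.93 / 162.28 = 15.36%.
Change = 15.36% − 8.43% = +6.93 percentage points.

The unemployment rate changes by +6.93 percentage points.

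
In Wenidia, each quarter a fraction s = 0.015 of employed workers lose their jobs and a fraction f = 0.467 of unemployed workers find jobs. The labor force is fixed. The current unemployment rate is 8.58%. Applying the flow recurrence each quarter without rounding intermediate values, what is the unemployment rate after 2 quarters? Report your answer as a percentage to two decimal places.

With a fixed labor force, u_{t+1} = u_t + s·(1−u_t) − f·u_t = u_t·(1−s−f) + s.
Here 1−s−f = 0.518 and s = 0.015.
u_1 = 0.085800 × 0.518 + 0.015 = 0.059444.
u_2 = 0.059444 × 0.518 + 0.015 = 0.045792.

Unemployment rate after two quarters ≈ 4.58%.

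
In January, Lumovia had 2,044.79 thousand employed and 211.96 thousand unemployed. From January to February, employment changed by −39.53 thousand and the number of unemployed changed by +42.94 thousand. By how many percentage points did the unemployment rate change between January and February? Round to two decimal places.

The unemployment rate changed by +1.89 percentage points.

January: labor force = 2,044.79 + 211.96 = 2,256.75; u = 211.96/2,256.75 = 9.39%.
February: labor force = 2,005.26 + 254.90 = 2,260.16; u = 254.90/2,260.16 = 11.28%.
Change = 11.28% − 9.39% = +1.89 pp.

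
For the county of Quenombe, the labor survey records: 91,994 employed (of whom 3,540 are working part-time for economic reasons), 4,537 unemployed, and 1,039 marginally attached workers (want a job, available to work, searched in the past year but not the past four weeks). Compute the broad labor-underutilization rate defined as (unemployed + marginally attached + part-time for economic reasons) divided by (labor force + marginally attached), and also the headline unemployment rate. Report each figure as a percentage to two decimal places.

Broad underutilization rate ≈ 9.34%; headline unemployment rate ≈ 4.70%.

Labor force = 91,994 + 4,537 = 96,531.
Numerator = 4,537 + 1,039 + 3,540 = 9,116.
Denominator = 96,531 + 1,039 = 97,570.
Broad rate = 9,116 / 97,570 = 9.34%.
Headline unemployment rate = 4,537 / 96,531 = 4.70%.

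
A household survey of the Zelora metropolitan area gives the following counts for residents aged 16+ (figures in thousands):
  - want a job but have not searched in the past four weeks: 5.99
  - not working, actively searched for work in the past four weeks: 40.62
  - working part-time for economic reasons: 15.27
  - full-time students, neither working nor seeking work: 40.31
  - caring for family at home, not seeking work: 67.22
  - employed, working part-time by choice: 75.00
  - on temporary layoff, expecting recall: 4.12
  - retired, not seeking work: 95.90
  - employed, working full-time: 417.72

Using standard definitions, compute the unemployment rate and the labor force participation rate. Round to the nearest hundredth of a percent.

Employed = 15.27 + 75.00 + 417.72 = 507.99 thousand (anyone who worked, including part-time for economic reasons, counts as employed).
Unemployed = 40.62 + 4.12 = 44.74 thousand (jobless and actively searching, or on temporary layoff).
Labor force = 507.99 + 44.74 = 552.73 thousand.
Not in labor force = 5.99 + 40.31 + 67.22 + 95.90 = 209.42 thousand (those not working and not actively searching are outside the labor force — including those who want a job but have given up searching).
Civilian working-age population = 552.73 + 209.42 = 762.15 thousand.
Unemployment rate = 44.74 / 552.73 = 8.09%.
Labor force participation rate = 552.73 / 762.15 = 72.52%.

Unemployment rate ≈ 8.09%; labor force participation rate ≈ 72.52%.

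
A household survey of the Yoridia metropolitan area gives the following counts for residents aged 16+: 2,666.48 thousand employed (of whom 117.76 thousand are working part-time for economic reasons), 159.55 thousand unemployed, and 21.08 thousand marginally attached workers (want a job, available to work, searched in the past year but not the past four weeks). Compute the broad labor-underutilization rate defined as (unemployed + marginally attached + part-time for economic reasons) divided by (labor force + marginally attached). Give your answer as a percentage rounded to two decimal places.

Broad underutilization rate ≈ 10.48%.

Labor force = 2,666.48 + 159.55 = 2,826.03 thousand.
Numerator = 159.55 + 21.08 + 117.76 = 298.39 thousand.
Denominator = 2,826.03 + 21.08 = 2,847.11 thousand.
Broad rate = 298.39 / 2,847.11 = 10.48%.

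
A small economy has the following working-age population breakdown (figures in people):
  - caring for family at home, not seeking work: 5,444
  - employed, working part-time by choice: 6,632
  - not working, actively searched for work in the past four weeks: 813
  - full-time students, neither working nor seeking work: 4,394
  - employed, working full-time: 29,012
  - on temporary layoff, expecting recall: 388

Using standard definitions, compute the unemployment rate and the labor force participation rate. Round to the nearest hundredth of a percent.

Employed = 6,632 + 29,012 = 35,644.
Unemployed = 813 + 388 = 1,201 (jobless and actively searching, or on temporary layoff).
Labor force = 35,644 + 1,201 = 36,845.
Not in labor force = 5,444 + 4,394 = 9,838 (those not working and not actively searching are outside the labor force).
Civilian working-age population = 36,845 + 9,838 = 46,683.
Unemployment rate = 1,201 / 36,845 = 3.26%.
Labor force participation rate = 36,845 / 46,683 = 78.93%.

Unemployment rate ≈ 3.26%; labor force participation rate ≈ 78.93%.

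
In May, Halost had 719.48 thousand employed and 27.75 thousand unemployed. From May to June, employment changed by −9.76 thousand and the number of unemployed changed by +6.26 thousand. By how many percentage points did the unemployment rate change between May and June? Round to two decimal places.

May: labor force = 719.48 + 27.75 = 747.23; u = 27.75/747.23 = 3.71%.
June: labor force = 709.72 + 34.01 = 743.73; u = 34.01/743.73 = 4.57%.
Change = 4.57% − 3.71% = +0.86 pp.

The unemployment rate changed by +0.86 percentage points.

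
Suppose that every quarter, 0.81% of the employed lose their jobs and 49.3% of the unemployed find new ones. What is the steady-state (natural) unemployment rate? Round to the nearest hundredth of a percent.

At steady state the flows balance: s·E = f·U, so U/(E+U) = s/(s+f).
u* = 0.81 / (0.81 + 49.3) = 0.81 / 50.11 = 1.62%.

Steady-state unemployment rate ≈ 1.62%.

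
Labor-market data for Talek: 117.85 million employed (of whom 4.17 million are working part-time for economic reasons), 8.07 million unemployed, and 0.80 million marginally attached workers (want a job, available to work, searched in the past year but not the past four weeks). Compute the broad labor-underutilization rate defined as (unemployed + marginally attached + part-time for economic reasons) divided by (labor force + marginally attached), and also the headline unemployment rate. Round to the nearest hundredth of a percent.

Labor force = 117.85 + 8.07 = 125.92 million.
Numerator = 8.07 + 0.80 + 4.17 = 13.04 million.
Denominator = 125.92 + 0.80 = 126.72 million.
Broad rate = 13.04 / 126.72 = 10.29%.
Headline unemployment rate = 8.07 / 125.92 = 6.41%.

Broad underutilization rate ≈ 10.29%; headline unemployment rate ≈ 6.41%.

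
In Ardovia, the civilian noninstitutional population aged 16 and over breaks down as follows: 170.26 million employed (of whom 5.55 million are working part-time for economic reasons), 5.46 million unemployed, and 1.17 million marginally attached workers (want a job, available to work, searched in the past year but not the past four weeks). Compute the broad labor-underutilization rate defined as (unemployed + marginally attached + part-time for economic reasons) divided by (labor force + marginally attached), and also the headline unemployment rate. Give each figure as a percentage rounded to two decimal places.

Broad underutilization rate ≈ 6.89%; headline unemployment rate ≈ 3.11%.

Labor force = 170.26 + 5.46 = 175.72 million.
Numerator = 5.46 + 1.17 + 5.55 = 12.18 million.
Denominator = 175.72 + 1.17 = 176.89 million.
Broad rate = 12.18 / 176.89 = 6.89%.
Headline unemployment rate = 5.46 / 175.72 = 3.11%.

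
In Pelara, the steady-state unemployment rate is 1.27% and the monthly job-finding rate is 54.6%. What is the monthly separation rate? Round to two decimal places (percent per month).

From u* = s/(s+f): s = u·f/(1−u).
s = 0.0127 × 54.6 / (1 − 0.0127) = 0.6934 / 0.9873 ≈ 0.70% per month.

Separation rate ≈ 0.70% per month.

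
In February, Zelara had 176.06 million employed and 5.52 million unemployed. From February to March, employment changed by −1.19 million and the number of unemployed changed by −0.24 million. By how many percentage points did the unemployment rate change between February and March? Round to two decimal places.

February: labor force = 176.06 + 5.52 = 181.58; u = 5.52/181.58 = 3.04%.
March: labor force = 174.87 + 5.28 = 180.15; u = 5.28/180.15 = 2.93%.
Change = 2.93% − 3.04% = −0.11 pp.

The unemployment rate changed by −0.11 percentage points.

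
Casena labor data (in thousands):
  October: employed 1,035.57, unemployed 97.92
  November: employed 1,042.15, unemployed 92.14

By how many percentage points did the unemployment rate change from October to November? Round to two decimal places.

The unemployment rate changed by −0.52 percentage points.

October: labor force = 1,035.57 + 97.92 = 1,133.49; u = 97.92/1,133.49 = 8.64%.
November: labor force = 1,042.15 + 92.14 = 1,134.29; u = 92.14/1,134.29 = 8.12%.
Change = 8.12% − 8.64% = −0.52 pp.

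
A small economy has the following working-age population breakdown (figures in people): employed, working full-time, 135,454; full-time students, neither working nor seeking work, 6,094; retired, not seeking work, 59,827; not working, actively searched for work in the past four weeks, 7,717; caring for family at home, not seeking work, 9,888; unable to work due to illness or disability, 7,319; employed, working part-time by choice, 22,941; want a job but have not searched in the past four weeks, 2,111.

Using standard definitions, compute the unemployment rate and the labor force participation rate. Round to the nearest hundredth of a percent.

Unemployment rate ≈ 4.65%; labor force participation rate ≈ 66.09%.

Employed = 135,454 + 22,941 = 158,395.
Unemployed = 7,717.
Labor force = 158,395 + 7,717 = 166,112.
Not in labor force = 6,094 + 59,827 + 9,888 + 7,319 + 2,111 = 85,239 (those not working and not actively searching are outside the labor force — including those who want a job but have given up searching).
Civilian working-age population = 166,112 + 85,239 = 251,351.
Unemployment rate = 7,717 / 166,112 = 4.65%.
Labor force participation rate = 166,112 / 251,351 = 66.09%.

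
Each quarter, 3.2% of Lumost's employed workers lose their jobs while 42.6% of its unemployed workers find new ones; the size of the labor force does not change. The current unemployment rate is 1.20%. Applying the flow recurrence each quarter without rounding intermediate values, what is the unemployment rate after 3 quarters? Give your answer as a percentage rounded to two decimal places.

With a fixed labor force, u_{t+1} = u_t + s·(1−u_t) − f·u_t = u_t·(1−s−f) + s.
Here 1−s−f = 0.542 and s = 0.032.
u_1 = 0.012000 × 0.542 + 0.032 = 0.038504.
u_2 = 0.038504 × 0.542 + 0.032 = 0.052869.
u_3 = 0.052869 × 0.542 + 0.032 = 0.060655.

Unemployment rate after three quarters ≈ 6.07%.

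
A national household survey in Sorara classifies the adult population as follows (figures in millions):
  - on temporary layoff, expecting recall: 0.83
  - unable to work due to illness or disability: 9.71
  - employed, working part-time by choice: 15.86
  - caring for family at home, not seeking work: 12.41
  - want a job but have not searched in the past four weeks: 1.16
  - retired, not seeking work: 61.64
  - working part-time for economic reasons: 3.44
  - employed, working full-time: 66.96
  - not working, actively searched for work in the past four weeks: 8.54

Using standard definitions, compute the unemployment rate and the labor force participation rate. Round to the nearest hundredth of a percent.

Unemployment rate ≈ 9.80%; labor force participation rate ≈ 52.97%.

Employed = 15.86 + 3.44 + 66.96 = 86.26 million (anyone who worked, including part-time for economic reasons, counts as employed).
Unemployed = 0.83 + 8.54 = 9.37 million (jobless and actively searching, or on temporary layoff).
Labor force = 86.26 + 9.37 = 95.63 million.
Not in labor force = 9.71 + 12.41 + 1.16 + 61.64 = 84.92 million (those not working and not actively searching are outside the labor force — including those who want a job but have given up searching).
Civilian working-age population = 95.63 + 84.92 = 180.55 million.
Unemployment rate = 9.37 / 95.63 = 9.80%.
Labor force participation rate = 95.63 / 180.55 = 52.97%.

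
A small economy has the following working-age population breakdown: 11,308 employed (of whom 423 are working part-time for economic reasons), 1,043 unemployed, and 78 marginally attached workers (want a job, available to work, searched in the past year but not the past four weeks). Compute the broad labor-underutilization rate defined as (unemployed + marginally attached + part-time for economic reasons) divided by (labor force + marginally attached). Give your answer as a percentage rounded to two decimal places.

Labor force = 11,308 + 1,043 = 12,351.
Numerator = 1,043 + 78 + 423 = 1,544.
Denominator = 12,351 + 78 = 12,429.
Broad rate = 1,544 / 12,429 = 12.42%.

Broad underutilization rate ≈ 12.42%.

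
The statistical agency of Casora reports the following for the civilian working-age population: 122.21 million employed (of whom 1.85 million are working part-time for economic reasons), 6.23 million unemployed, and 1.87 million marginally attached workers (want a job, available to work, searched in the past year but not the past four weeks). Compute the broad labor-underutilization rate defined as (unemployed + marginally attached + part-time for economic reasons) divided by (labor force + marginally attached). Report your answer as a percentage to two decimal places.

Labor force = 122.21 + 6.23 = 128.44 million.
Numerator = 6.23 + 1.87 + 1.85 = 9.95 million.
Denominator = 128.44 + 1.87 = 130.31 million.
Broad rate = 9.95 / 130.31 = 7.64%.

Broad underutilization rate ≈ 7.64%.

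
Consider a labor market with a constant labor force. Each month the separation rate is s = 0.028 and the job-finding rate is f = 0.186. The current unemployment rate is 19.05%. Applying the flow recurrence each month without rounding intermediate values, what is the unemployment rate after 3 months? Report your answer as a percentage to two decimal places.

Unemployment rate after three months ≈ 15.98%.

With a fixed labor force, u_{t+1} = u_t + s·(1−u_t) − f·u_t = u_t·(1−s−f) + s.
Here 1−s−f = 0.786 and s = 0.028.
u_1 = 0.190500 × 0.786 + 0.028 = 0.177733.
u_2 = 0.177733 × 0.786 + 0.028 = 0.167698.
u_3 = 0.167698 × 0.786 + 0.028 = 0.159811.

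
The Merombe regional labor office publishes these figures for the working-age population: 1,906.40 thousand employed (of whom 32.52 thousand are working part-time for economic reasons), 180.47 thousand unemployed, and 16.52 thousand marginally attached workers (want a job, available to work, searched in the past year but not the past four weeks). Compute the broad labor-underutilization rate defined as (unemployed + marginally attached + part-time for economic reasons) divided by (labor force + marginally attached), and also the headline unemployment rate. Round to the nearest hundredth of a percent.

Broad underutilization rate ≈ 10.91%; headline unemployment rate ≈ 8.65%.

Labor force = 1,906.40 + 180.47 = 2,086.87 thousand.
Numerator = 180.47 + 16.52 + 32.52 = 229.51 thousand.
Denominator = 2,086.87 + 16.52 = 2,103.39 thousand.
Broad rate = 229.51 / 2,103.39 = 10.91%.
Headline unemployment rate = 180.47 / 2,086.87 = 8.65%.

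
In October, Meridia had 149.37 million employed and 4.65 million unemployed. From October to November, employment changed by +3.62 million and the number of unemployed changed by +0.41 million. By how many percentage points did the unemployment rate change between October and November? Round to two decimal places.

October: labor force = 149.37 + 4.65 = 154.02; u = 4.65/154.02 = 3.02%.
November: labor force = 152.99 + 5.06 = 158.05; u = 5.06/158.05 = 3.20%.
Change = 3.20% − 3.02% = +0.18 pp.

The unemployment rate changed by +0.18 percentage points.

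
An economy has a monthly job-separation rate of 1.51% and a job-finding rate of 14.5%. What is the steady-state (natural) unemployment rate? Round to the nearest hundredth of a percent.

Steady-state unemployment rate ≈ 9.43%.

At steady state the flows balance: s·E = f·U, so U/(E+U) = s/(s+f).
u* = 1.51 / (1.51 + 14.5) = 1.51 / 16.01 = 9.43%.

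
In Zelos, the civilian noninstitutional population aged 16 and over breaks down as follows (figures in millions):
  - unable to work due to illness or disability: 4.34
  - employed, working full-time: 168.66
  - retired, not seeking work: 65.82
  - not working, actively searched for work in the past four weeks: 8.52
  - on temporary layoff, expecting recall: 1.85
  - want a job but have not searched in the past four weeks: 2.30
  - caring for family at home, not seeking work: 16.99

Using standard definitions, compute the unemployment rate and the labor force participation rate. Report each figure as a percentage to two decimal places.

Employed = 168.66 million.
Unemployed = 8.52 + 1.85 = 10.37 million (jobless and actively searching, or on temporary layoff).
Labor force = 168.66 + 10.37 = 179.03 million.
Not in labor force = 4.34 + 65.82 + 2.30 + 16.99 = 89.45 million (those not working and not actively searching are outside the labor force — including those who want a job but have given up searching).
Civilian working-age population = 179.03 + 89.45 = 268.48 million.
Unemployment rate = 10.37 / 179.03 = 5.79%.
Labor force participation rate = 179.03 / 268.48 = 66.68%.

Unemployment rate ≈ 5.79%; labor force participation rate ≈ 66.68%.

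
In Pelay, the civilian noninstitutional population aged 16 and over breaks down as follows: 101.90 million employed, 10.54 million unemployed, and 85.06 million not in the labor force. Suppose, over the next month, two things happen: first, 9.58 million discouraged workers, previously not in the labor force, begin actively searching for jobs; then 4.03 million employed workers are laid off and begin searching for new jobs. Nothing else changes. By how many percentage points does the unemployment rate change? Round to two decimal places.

Initially, labor force = 101.90 + 10.54 = 112.44 million, so u = 10.54/112.44 = 9.37%.
After the first change, unemployed and labor force both rise by 9.58 → E = 101.90, U = 20.12, labor force = 122.02 million.
After the second change, employed falls and unemployed rises by 4.03; labor force unchanged → E = 97.87, U = 24.15, labor force = 122.02 million.
New unemployment rate = 24.15 / 122.02 = 19.79%.
Change = 19.79% − 9.37% = +10.42 percentage points.

The unemployment rate changes by +10.42 percentage points.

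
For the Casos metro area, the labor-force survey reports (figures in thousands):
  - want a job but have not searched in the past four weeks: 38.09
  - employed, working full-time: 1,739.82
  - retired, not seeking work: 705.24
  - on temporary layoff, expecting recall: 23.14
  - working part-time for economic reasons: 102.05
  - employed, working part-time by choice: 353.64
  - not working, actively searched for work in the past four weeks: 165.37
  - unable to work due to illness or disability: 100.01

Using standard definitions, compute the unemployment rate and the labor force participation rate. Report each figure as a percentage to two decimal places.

Employed = 1,739.82 + 102.05 + 353.64 = 2,195.51 thousand (anyone who worked, including part-time for economic reasons, counts as employed).
Unemployed = 23.14 + 165.37 = 188.51 thousand (jobless and actively searching, or on temporary layoff).
Labor force = 2,195.51 + 188.51 = 2,384.02 thousand.
Not in labor force = 38.09 + 705.24 + 100.01 = 843.34 thousand (those not working and not actively searching are outside the labor force — including those who want a job but have given up searching).
Civilian working-age population = 2,384.02 + 843.34 = 3,227.36 thousand.
Unemployment rate = 188.51 / 2,384.02 = 7.91%.
Labor force participation rate = 2,384.02 / 3,227.36 = 73.87%.

Unemployment rate ≈ 7.91%; labor force participation rate ≈ 73.87%.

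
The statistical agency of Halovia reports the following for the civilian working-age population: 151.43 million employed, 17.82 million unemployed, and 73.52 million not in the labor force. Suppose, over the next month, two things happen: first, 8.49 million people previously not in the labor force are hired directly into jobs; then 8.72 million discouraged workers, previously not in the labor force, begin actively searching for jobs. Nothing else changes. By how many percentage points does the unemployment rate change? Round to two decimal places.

Initially, labor force = 151.43 + 17.82 = 169.25 million, so u = 17.82/169.25 = 10.53%.
After the first change, employed and labor force both rise by 8.49; unemployed unchanged → E = 159.92, U = 17.82, labor force = 177.74 million.
After the second change, unemployed and labor force both rise by 8.72 → E = 159.92, U = 26.54, labor force = 186.46 million.
New unemployment rate = 26.54 / 186.46 = 14.23%.
Change = 14.23% − 10.53% = +3.70 percentage points.

The unemployment rate changes by +3.70 percentage points.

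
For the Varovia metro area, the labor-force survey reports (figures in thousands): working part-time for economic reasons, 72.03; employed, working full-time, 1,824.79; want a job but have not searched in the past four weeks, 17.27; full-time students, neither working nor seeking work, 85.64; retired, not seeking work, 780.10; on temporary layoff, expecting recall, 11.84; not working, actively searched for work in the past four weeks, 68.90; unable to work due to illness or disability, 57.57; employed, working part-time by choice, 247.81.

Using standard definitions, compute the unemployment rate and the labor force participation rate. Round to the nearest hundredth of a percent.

Employed = 72.03 + 1,824.79 + 247.81 = 2,144.63 thousand (anyone who worked, including part-time for economic reasons, counts as employed).
Unemployed = 11.84 + 68.90 = 80.74 thousand (jobless and actively searching, or on temporary layoff).
Labor force = 2,144.63 + 80.74 = 2,225.37 thousand.
Not in labor force = 17.27 + 85.64 + 780.10 + 57.57 = 940.58 thousand (those not working and not actively searching are outside the labor force — including those who want a job but have given up searching).
Civilian working-age population = 2,225.37 + 940.58 = 3,165.95 thousand.
Unemployment rate = 80.74 / 2,225.37 = 3.63%.
Labor force participation rate = 2,225.37 / 3,165.95 = 70.29%.

Unemployment rate ≈ 3.63%; labor force participation rate ≈ 70.29%.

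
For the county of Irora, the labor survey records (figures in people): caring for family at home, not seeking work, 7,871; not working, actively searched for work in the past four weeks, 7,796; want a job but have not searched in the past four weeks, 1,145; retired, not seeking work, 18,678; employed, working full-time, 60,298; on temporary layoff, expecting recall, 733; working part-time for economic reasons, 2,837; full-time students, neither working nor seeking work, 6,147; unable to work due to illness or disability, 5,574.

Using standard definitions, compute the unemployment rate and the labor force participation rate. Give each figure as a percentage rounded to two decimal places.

Unemployment rate ≈ 11.90%; labor force participation rate ≈ 64.52%.

Employed = 60,298 + 2,837 = 63,135 (anyone who worked, including part-time for economic reasons, counts as employed).
Unemployed = 7,796 + 733 = 8,529 (jobless and actively searching, or on temporary layoff).
Labor force = 63,135 + 8,529 = 71,664.
Not in labor force = 7,871 + 1,145 + 18,678 + 6,147 + 5,574 = 39,415 (those not working and not actively searching are outside the labor force — including those who want a job but have given up searching).
Civilian working-age population = 71,664 + 39,415 = 111,079.
Unemployment rate = 8,529 / 71,664 = 11.90%.
Labor force participation rate = 71,664 / 111,079 = 64.52%.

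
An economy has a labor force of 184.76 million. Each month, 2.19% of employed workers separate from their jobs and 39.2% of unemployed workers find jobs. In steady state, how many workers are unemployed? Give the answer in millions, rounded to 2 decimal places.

Steady-state unemployment rate u* = s/(s+f) = 2.19/(2.19+39.2) = 0.052911.
Unemployed = u* × labor force = 0.052911 × 184.76 ≈ 9.78 million.

About 9.78 million are unemployed in steady state.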